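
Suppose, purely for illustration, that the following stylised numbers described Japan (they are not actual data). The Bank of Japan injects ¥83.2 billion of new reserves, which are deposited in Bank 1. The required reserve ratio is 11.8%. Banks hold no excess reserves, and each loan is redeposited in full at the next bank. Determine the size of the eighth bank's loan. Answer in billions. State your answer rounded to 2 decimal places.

¥30.47 billion

Each bank lends a fraction (1 − rr) = 0.8820 of the deposit it receives, so Bank 8 receives 83.2·0.8820^7 and lends 83.2·0.8820^8 ≈ 30.4700 billion.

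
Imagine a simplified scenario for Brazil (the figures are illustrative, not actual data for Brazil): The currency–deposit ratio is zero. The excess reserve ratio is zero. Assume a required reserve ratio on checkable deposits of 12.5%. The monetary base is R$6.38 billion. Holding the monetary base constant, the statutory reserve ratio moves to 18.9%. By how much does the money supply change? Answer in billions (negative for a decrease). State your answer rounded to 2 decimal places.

-17.28 billion

Initially m₁ = 1 / (0.125) = 8, so M₁ = 8 × 6.38 = 51.04 billion.
After the change m₂ = 1 / (0.189) ≈ 5.2910, so M₂ = 5.2910 × 6.38 ≈ 33.7566 billion.
ΔM = M₂ − M₁ = 33.7566 − 51.04 = -17.2834 billion.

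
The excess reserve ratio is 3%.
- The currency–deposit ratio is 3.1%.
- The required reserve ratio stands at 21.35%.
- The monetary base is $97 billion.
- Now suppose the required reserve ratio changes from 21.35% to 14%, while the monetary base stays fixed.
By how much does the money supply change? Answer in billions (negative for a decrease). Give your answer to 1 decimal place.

Initially m₁ = (1 + 0.031) / (0.2135 + 0.03 + 0.031) ≈ 3.7559, so M₁ = 3.7559 × 97 = 364.3223 billion.
After the change m₂ = (1 + 0.031) / (0.14 + 0.03 + 0.031) ≈ 5.1294, so M₂ = 5.1294 × 97 = 497.5518 billion.
ΔM = M₂ − M₁ = 497.5518 − 364.3223 = 133.2295 billion.

$133.2 billion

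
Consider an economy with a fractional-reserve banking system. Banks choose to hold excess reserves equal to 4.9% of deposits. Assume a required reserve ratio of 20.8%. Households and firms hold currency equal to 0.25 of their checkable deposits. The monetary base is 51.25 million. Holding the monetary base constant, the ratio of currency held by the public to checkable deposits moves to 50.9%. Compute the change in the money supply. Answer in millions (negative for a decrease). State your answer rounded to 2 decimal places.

-25.39 million

Initially m₁ = (1 + 0.25) / (0.208 + 0.049 + 0.25) ≈ 2.46548, so M₁ = 2.46548 × 51.25 ≈ 126.3558 million.
After the change m₂ = (1 + 0.509) / (0.208 + 0.049 + 0.509) ≈ 1.96997, so M₂ = 1.96997 × 51.25 ≈ 100.961 million.
ΔM = M₂ − M₁ = 100.961 − 126.3558 = -25.3948 million.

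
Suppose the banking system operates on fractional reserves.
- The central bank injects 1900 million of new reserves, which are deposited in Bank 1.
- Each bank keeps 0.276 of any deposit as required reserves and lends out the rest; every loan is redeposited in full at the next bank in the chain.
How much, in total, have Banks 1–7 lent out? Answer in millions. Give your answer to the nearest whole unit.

4464 million

Bank i lends (1 − rr)^i of the original deposit: Bank 1 lends 1900·0.7240 = 1375.6000, Bank 2 lends 1900·0.7240² = 995.9344, and so on.
Summing a geometric series: total = 1900·[0.7240·(1 − 0.7240^7) / (1 − 0.7240)] ≈ 4464.3576 million.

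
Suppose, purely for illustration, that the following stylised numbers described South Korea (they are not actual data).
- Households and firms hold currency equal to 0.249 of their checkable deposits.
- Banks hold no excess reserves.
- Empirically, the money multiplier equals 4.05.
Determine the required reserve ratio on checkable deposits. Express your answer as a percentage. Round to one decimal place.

Using m = 4.05. Since m = (1 + c)/(c + rr + e), the denominator satisfies c + rr + e = (1 + c)/m = (1 + 0.249) / 4.05 ≈ 0.308395.
With c = 0.249 and e = 0, the required reserve ratio on checkable deposits is 0.308395 − 0.249 − 0 = 0.059395.

5.9%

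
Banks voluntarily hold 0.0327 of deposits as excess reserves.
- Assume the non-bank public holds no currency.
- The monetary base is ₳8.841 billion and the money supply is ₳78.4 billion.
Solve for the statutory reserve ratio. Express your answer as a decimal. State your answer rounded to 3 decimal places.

0.080

Using m = M/MB = 78.4/8.841 ≈ 8.867775. Since m = (1 + c)/(c + rr + e), the denominator satisfies c + rr + e = (1 + c)/m = (1 + 0) / 8.867775 ≈ 0.112768.
With c = 0 and e = 0.0327, the statutory reserve ratio is 0.112768 − 0 − 0.0327 = 0.080068.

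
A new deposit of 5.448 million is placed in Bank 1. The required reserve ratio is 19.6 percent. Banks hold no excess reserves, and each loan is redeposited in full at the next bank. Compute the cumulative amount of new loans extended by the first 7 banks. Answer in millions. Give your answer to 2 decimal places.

17.49 million

Bank i lends (1 − rr)^i of the original deposit: Bank 1 lends 5.448·0.8040 ≈ 4.3802, Bank 2 lends 5.448·0.8040² ≈ 3.5217, and so on.
Summing a geometric series: total = 5.448·[0.8040·(1 − 0.8040^7) / (1 − 0.8040)] ≈ 17.4947 million.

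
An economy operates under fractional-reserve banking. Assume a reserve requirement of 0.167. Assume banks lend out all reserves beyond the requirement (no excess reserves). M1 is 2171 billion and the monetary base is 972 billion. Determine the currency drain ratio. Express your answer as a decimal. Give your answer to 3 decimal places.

Using m = M/MB = 2171/972 ≈ 2.233539. From m = (1 + c)/(c + rr + e), rearranging gives 1 + c = m·(c + rr + e), so c·(1 − m) = m·(rr + e) − 1.
Hence c = [m·(rr + e) − 1]/(1 − m) = [2.233539 × (0.167 + 0) − 1] / (1 − 2.233539) ≈ 0.508293.

0.508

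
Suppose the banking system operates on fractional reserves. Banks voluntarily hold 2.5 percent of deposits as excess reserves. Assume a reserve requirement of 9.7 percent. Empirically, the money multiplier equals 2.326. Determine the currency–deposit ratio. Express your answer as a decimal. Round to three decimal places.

0.540

Using m = 2.326. From m = (1 + c)/(c + rr + e), rearranging gives 1 + c = m·(c + rr + e), so c·(1 − m) = m·(rr + e) − 1.
Hence c = [m·(rr + e) − 1]/(1 − m) = [2.326 × (0.097 + 0.025) − 1] / (1 − 2.326) ≈ 0.540142.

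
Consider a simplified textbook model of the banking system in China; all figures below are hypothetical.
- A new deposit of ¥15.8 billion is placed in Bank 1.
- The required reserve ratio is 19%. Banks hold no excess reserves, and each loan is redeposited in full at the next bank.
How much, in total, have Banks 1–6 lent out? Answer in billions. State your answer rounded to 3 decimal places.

Bank i lends (1 − rr)^i of the original deposit: Bank 1 lends 15.8·0.8100 = 12.7980, Bank 2 lends 15.8·0.8100² ≈ 10.3664, and so on.
Summing a geometric series: total = 15.8·[0.8100·(1 − 0.8100^6) / (1 − 0.8100)] ≈ 48.3340 billion.

¥48.334 billion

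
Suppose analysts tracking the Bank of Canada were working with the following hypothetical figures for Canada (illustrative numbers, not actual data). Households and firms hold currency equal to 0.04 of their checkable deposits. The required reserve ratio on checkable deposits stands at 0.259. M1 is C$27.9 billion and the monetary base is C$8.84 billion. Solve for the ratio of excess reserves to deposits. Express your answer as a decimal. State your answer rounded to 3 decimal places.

Using m = M/MB = 27.9/8.84 ≈ 3.156109. Since m = (1 + c)/(c + rr + e), the denominator satisfies c + rr + e = (1 + c)/m = (1 + 0.04) / 3.156109 ≈ 0.329520.
With c = 0.04 and rr = 0.259, the ratio of excess reserves to deposits is 0.329520 − 0.04 − 0.259 = 0.03052.

0.031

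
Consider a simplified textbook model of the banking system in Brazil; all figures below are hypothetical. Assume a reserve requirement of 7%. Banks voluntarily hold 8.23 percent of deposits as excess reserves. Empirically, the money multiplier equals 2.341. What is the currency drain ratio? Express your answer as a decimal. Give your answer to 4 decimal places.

Using m = 2.341. From m = (1 + c)/(c + rr + e), rearranging gives 1 + c = m·(c + rr + e), so c·(1 − m) = m·(rr + e) − 1.
Hence c = [m·(rr + e) − 1]/(1 − m) = [2.341 × (0.07 + 0.0823) − 1] / (1 − 2.341) ≈ 0.479840.

0.4798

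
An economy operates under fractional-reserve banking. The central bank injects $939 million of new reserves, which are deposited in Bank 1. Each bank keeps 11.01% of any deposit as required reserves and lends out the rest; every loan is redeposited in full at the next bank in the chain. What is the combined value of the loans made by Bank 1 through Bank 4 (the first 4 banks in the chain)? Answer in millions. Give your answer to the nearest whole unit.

$2830 million

Bank i lends (1 − rr)^i of the original deposit: Bank 1 lends 939·0.8899 = 835.6161, Bank 2 lends 939·0.8899² ≈ 743.6148, and so on.
Summing a geometric series: total = 939·[0.8899·(1 − 0.8899^4) / (1 − 0.8899)] ≈ 2829.8586 million.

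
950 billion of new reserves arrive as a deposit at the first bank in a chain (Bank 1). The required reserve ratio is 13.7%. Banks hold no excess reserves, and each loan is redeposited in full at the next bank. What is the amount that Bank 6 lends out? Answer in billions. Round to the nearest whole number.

392 billion

Each bank lends a fraction (1 − rr) = 0.8630 of the deposit it receives, so Bank 6 receives 950·0.8630^5 and lends 950·0.8630^6 ≈ 392.4537 billion.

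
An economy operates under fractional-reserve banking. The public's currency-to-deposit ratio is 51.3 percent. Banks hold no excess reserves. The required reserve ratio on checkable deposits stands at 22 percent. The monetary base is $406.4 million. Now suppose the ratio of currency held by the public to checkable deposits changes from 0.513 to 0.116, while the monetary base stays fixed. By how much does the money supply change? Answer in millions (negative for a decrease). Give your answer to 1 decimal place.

$511.0 million

Initially m₁ = (1 + 0.513) / (0.22 + 0.513) ≈ 2.06412, so M₁ = 2.06412 × 406.4 ≈ 838.8584 million.
After the change m₂ = (1 + 0.116) / (0.22 + 0.116) ≈ 3.32143, so M₂ = 3.32143 × 406.4 ≈ 1349.8292 million.
ΔM = M₂ − M₁ = 1349.8292 − 838.8584 = 510.9708 million.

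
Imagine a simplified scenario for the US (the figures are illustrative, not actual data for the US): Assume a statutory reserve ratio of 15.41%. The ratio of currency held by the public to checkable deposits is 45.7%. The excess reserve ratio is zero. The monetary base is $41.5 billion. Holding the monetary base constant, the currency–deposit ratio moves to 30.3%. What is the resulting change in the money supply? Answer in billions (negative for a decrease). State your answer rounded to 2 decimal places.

$19.35 billion

Initially m₁ = (1 + 0.457) / (0.1541 + 0.457) ≈ 2.38423, so M₁ = 2.38423 × 41.5 ≈ 98.9455 billion.
After the change m₂ = (1 + 0.303) / (0.1541 + 0.303) ≈ 2.85058, so M₂ = 2.85058 × 41.5 ≈ 118.2991 billion.
ΔM = M₂ − M₁ = 118.2991 − 98.9455 = 19.3536 billion.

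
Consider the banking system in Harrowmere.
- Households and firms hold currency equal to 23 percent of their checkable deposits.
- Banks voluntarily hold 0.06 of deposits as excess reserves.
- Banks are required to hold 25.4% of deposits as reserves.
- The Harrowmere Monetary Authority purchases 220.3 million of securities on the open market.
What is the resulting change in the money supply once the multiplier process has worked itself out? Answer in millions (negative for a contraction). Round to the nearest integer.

The money multiplier is m = (1 + c) / (rr + e + c) = (1 + 0.23) / (0.254 + 0.06 + 0.23) ≈ 2.2610.
The purchase adds 220.3 million of base, so ΔM = m × ΔMB = 2.2610 × (+220.3) = 498.0983 million.

498 million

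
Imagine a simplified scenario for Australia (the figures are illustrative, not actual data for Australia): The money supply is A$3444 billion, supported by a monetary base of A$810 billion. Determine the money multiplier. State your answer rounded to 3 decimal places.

The money multiplier is m = M / MB = 3444 / 810 ≈ 4.25185.

4.252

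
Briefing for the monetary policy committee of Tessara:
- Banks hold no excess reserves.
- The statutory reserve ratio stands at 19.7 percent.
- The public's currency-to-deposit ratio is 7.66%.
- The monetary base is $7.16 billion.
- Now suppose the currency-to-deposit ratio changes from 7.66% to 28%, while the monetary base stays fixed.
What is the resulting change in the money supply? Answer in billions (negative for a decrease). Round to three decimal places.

-8.961 billion

Initially m₁ = (1 + 0.0766) / (0.197 + 0.0766) ≈ 3.93494, so M₁ = 3.93494 × 7.16 ≈ 28.1742 billion.
After the change m₂ = (1 + 0.28) / (0.197 + 0.28) ≈ 2.68344, so M₂ = 2.68344 × 7.16 ≈ 19.2134 billion.
ΔM = M₂ − M₁ = 19.2134 − 28.1742 = -8.9608 billion.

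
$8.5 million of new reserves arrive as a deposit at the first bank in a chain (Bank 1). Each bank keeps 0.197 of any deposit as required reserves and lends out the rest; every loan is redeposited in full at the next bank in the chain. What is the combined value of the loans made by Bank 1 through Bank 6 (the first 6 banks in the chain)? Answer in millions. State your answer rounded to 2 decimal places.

Bank i lends (1 − rr)^i of the original deposit: Bank 1 lends 8.5·0.8030 = 6.8255, Bank 2 lends 8.5·0.8030² ≈ 5.4809, and so on.
Summing a geometric series: total = 8.5·[0.8030·(1 − 0.8030^6) / (1 − 0.8030)] ≈ 25.3584 million.

$25.36 million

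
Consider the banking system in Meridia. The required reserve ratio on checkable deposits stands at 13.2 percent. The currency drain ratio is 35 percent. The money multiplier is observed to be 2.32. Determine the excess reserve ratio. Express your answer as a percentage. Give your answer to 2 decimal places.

Using m = 2.32. Since m = (1 + c)/(c + rr + e), the denominator satisfies c + rr + e = (1 + c)/m = (1 + 0.35) / 2.32 ≈ 0.581897.
With c = 0.35 and rr = 0.132, the excess reserve ratio is 0.581897 − 0.35 − 0.132 = 0.099897.

9.99%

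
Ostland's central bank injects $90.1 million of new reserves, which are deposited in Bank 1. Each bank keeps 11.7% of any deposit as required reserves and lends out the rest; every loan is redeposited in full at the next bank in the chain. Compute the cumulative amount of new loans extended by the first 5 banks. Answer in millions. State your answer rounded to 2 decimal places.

$314.98 million

Bank i lends (1 − rr)^i of the original deposit: Bank 1 lends 90.1·0.8830 = 79.5583, Bank 2 lends 90.1·0.8830² ≈ 70.2500, and so on.
Summing a geometric series: total = 90.1·[0.8830·(1 − 0.8830^5) / (1 − 0.8830)] ≈ 314.9768 million.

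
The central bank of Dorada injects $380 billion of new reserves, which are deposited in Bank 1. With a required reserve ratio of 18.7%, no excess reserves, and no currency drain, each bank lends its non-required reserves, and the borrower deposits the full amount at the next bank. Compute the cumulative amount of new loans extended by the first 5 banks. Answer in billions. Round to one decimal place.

Bank i lends (1 − rr)^i of the original deposit: Bank 1 lends 380·0.8130 = 308.9400, Bank 2 lends 380·0.8130² ≈ 251.1682, and so on.
Summing a geometric series: total = 380·[0.8130·(1 − 0.8130^5) / (1 − 0.8130)] ≈ 1065.2921 billion.

$1065.3 billion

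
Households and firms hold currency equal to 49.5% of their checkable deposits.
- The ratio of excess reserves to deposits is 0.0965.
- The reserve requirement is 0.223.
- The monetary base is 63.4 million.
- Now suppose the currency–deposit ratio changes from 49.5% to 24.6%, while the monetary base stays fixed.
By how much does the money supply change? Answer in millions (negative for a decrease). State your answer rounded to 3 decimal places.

Initially m₁ = (1 + 0.495) / (0.223 + 0.0965 + 0.495) ≈ 1.835482, so M₁ = 1.835482 × 63.4 ≈ 116.3696 million.
After the change m₂ = (1 + 0.246) / (0.223 + 0.0965 + 0.246) ≈ 2.203360, so M₂ = 2.203360 × 63.4 ≈ 139.693 million.
ΔM = M₂ − M₁ = 139.693 − 116.3696 = 23.3234 million.

23.323 million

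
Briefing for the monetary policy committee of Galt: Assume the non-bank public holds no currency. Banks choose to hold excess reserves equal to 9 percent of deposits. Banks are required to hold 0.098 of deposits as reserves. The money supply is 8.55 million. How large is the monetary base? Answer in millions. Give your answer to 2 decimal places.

1.61 million

The money multiplier is m = 1 / (rr + e) = 1 / (0.098 + 0.09) ≈ 5.3191.
MB = M / m = 8.55 / 5.3191 ≈ 1.6074 million.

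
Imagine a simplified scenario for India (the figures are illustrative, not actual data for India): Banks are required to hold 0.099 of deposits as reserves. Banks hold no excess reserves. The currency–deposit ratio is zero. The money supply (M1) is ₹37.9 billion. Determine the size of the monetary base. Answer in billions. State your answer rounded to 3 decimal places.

₹3.752 billion

With no currency drain and no excess reserves, the money multiplier is m = 1/rr = 1/0.099 ≈ 10.101010.
The monetary base is MB = M / m = 37.9 / 10.101010 ≈ 3.7521 billion.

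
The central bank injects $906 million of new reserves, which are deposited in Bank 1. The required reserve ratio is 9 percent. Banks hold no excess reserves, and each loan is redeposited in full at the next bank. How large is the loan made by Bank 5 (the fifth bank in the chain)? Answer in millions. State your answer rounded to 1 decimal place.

Each bank lends a fraction (1 − rr) = 0.9100 of the deposit it receives, so Bank 5 receives 906·0.9100^4 and lends 906·0.9100^5 ≈ 565.3731 million.

$565.4 million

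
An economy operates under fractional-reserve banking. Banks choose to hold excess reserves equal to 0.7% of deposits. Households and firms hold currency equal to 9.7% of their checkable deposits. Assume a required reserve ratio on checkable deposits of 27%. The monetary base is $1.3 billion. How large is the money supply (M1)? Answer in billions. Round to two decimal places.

$3.81 billion

The money multiplier is m = (1 + c) / (rr + e + c) = (1 + 0.097) / (0.27 + 0.007 + 0.097) ≈ 2.9332.
So M = m × MB = 2.9332 × 1.3 ≈ 3.8132 billion.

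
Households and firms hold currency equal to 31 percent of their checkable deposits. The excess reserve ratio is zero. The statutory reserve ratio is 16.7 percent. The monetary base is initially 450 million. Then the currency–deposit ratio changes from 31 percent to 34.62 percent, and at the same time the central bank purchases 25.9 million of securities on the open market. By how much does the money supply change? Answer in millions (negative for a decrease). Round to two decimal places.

Before: m₁ = (1 + 0.31) / (0.167 + 0.31) ≈ 2.746331, MB₁ = 450, so M₁ = 2.746331 × 450 ≈ 1235.849 million.
After: m₂ = (1 + 0.3462) / (0.167 + 0.3462) ≈ 2.623149, MB₂ = 450 + 25.9 = 475.9, so M₂ = 2.623149 × 475.9 ≈ 1248.3566 million.
ΔM = M₂ − M₁ = 1248.3566 − 1235.849 = 12.5076 million.

12.51 million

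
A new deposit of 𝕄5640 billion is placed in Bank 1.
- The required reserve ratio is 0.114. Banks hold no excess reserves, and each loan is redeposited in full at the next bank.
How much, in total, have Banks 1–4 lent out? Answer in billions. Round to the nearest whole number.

𝕄16823 billion

Bank i lends (1 − rr)^i of the original deposit: Bank 1 lends 5640·0.8860 = 4997.0400, Bank 2 lends 5640·0.8860² ≈ 4427.3774, and so on.
Summing a geometric series: total = 5640·[0.8860·(1 − 0.8860^4) / (1 − 0.8860)] ≈ 16822.5474 billion.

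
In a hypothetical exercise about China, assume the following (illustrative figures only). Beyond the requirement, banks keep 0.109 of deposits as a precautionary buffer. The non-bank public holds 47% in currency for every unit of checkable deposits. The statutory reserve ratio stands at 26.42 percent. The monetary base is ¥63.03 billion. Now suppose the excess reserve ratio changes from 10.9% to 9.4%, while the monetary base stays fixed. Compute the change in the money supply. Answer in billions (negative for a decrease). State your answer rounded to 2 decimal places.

Initially m₁ = (1 + 0.47) / (0.2642 + 0.109 + 0.47) ≈ 1.74336, so M₁ = 1.74336 × 63.03 ≈ 109.884 billion.
After the change m₂ = (1 + 0.47) / (0.2642 + 0.094 + 0.47) ≈ 1.77493, so M₂ = 1.77493 × 63.03 ≈ 111.8738 billion.
ΔM = M₂ − M₁ = 111.8738 − 109.884 = 1.9898 billion.

¥1.99 billion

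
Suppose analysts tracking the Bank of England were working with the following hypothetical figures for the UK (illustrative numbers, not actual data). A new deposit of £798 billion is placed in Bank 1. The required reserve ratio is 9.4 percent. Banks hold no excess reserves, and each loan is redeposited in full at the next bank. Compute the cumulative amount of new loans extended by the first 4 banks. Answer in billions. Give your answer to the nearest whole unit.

Bank i lends (1 − rr)^i of the original deposit: Bank 1 lends 798·0.9060 = 722.9880, Bank 2 lends 798·0.9060² ≈ 655.0271, and so on.
Summing a geometric series: total = 798·[0.9060·(1 − 0.9060^4) / (1 − 0.9060)] ≈ 2509.1396 billion.

£2509 billion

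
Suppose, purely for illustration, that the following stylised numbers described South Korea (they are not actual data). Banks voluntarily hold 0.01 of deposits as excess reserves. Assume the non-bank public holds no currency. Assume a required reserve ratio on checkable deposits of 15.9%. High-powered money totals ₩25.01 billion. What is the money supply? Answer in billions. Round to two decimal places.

₩147.99 billion

The money multiplier is m = 1 / (rr + e) = 1 / (0.159 + 0.01) ≈ 5.91716.
So M = m × MB = 5.91716 × 25.01 ≈ 147.9882 billion.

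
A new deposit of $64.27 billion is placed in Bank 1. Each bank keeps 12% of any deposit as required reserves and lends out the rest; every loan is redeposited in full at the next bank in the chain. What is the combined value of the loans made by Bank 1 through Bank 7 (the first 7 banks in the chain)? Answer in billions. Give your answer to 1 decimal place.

$278.7 billion

Bank i lends (1 − rr)^i of the original deposit: Bank 1 lends 64.27·0.8800 = 56.5576, Bank 2 lends 64.27·0.8800² ≈ 49.7707, and so on.
Summing a geometric series: total = 64.27·[0.8800·(1 − 0.8800^7) / (1 − 0.8800)] ≈ 278.6991 billion.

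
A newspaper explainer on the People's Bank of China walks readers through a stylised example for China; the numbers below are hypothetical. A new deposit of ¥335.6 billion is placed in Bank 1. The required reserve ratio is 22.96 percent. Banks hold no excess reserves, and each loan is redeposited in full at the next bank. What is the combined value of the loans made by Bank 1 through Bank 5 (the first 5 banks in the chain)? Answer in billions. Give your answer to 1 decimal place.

¥820.5 billion

Bank i lends (1 − rr)^i of the original deposit: Bank 1 lends 335.6·0.7704 ≈ 258.5462, Bank 2 lends 335.6·0.7704² ≈ 199.1840, and so on.
Summing a geometric series: total = 335.6·[0.7704·(1 − 0.7704^5) / (1 − 0.7704)] ≈ 820.4764 billion.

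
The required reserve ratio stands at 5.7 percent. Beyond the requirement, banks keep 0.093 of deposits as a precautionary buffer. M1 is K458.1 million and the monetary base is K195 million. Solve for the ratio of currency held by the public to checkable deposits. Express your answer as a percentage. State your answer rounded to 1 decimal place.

48.0%

Using m = M/MB = 458.1/195 ≈ 2.349231. From m = (1 + c)/(c + rr + e), rearranging gives 1 + c = m·(c + rr + e), so c·(1 − m) = m·(rr + e) − 1.
Hence c = [m·(rr + e) − 1]/(1 − m) = [2.349231 × (0.057 + 0.093) − 1] / (1 − 2.349231) ≈ 0.479988.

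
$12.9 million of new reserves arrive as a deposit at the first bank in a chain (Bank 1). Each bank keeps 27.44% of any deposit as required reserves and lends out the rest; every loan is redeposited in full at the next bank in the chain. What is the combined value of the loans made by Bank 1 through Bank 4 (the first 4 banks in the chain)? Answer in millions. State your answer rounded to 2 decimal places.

$24.66 million

Bank i lends (1 − rr)^i of the original deposit: Bank 1 lends 12.9·0.7256 ≈ 9.3602, Bank 2 lends 12.9·0.7256² ≈ 6.7918, and so on.
Summing a geometric series: total = 12.9·[0.7256·(1 − 0.7256^4) / (1 − 0.7256)] ≈ 24.6560 million.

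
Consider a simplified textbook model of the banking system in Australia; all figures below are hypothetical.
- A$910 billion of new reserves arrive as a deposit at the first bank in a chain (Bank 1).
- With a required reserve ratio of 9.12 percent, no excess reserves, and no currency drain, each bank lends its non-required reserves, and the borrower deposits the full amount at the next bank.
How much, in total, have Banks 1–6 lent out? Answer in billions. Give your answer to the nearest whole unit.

A$3959 billion

Bank i lends (1 − rr)^i of the original deposit: Bank 1 lends 910·0.9088 = 827.0080, Bank 2 lends 910·0.9088² ≈ 751.5849, and so on.
Summing a geometric series: total = 910·[0.9088·(1 − 0.9088^6) / (1 − 0.9088)] ≈ 3959.2010 billion.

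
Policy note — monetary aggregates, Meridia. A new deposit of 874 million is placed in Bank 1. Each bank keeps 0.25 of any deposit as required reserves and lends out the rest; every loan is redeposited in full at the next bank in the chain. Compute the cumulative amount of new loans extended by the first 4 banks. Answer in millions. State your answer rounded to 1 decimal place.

1792.4 million

Bank i lends (1 − rr)^i of the original deposit: Bank 1 lends 874·0.7500 = 655.5000, Bank 2 lends 874·0.7500² = 491.6250, and so on.
Summing a geometric series: total = 874·[0.7500·(1 − 0.7500^4) / (1 − 0.7500)] ≈ 1792.3828 million.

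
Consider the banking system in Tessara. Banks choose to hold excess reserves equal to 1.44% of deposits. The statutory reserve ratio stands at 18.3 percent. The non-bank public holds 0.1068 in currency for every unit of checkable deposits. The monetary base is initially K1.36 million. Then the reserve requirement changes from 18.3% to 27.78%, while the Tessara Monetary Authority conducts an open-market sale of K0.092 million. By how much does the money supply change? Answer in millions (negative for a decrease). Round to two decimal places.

-1.43 million

Before: m₁ = (1 + 0.1068) / (0.183 + 0.0144 + 0.1068) ≈ 3.6384, MB₁ = 1.36, so M₁ = 3.6384 × 1.36 ≈ 4.9482 million.
After: m₂ = (1 + 0.1068) / (0.2778 + 0.0144 + 0.1068) ≈ 2.7739, MB₂ = 1.36 − 0.092 = 1.268, so M₂ = 2.7739 × 1.268 ≈ 3.5173 million.
ΔM = M₂ − M₁ = 3.5173 − 4.9482 = -1.4309 million.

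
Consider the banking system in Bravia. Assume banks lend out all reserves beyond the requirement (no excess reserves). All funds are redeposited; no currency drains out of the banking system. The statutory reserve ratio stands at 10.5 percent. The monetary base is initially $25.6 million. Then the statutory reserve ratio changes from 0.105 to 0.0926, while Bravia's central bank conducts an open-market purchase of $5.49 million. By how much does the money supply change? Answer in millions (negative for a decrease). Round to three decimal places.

$91.936 million

Before: m₁ = 1 / (0.105) ≈ 9.523810, MB₁ = 25.6, so M₁ = 9.523810 × 25.6 ≈ 243.8095 million.
After: m₂ = 1 / (0.0926) ≈ 10.799136, MB₂ = 25.6 + 5.49 = 31.09, so M₂ = 10.799136 × 31.09 ≈ 335.7451 million.
ΔM = M₂ − M₁ = 335.7451 − 243.8095 = 91.9356 million.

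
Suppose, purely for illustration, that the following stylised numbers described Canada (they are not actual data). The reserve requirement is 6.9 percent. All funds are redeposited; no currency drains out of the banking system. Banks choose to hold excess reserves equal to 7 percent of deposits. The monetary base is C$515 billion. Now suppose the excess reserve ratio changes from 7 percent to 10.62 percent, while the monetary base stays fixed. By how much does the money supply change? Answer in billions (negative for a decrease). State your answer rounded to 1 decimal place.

-765.5 billion

Initially m₁ = 1 / (0.069 + 0.07) ≈ 7.19424, so M₁ = 7.19424 × 515 = 3705.0336 billion.
After the change m₂ = 1 / (0.069 + 0.1062) ≈ 5.70776, so M₂ = 5.70776 × 515 = 2939.4964 billion.
ΔM = M₂ − M₁ = 2939.4964 − 3705.0336 = -765.5372 billion.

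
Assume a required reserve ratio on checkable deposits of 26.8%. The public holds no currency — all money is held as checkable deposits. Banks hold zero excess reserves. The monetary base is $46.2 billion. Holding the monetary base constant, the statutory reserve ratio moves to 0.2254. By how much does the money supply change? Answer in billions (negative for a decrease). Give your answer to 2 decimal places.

Initially m₁ = 1 / (0.268) ≈ 3.73134, so M₁ = 3.73134 × 46.2 ≈ 172.3879 billion.
After the change m₂ = 1 / (0.2254) ≈ 4.43656, so M₂ = 4.43656 × 46.2 ≈ 204.9691 billion.
ΔM = M₂ − M₁ = 204.9691 − 172.3879 = 32.5812 billion.

$32.58 billion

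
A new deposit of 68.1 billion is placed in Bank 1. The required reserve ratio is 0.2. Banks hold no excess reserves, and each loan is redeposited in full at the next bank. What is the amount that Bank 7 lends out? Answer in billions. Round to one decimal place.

Each bank lends a fraction (1 − rr) = 0.8000 of the deposit it receives, so Bank 7 receives 68.1·0.8000^6 and lends 68.1·0.8000^7 ≈ 14.2816 billion.

14.3 billion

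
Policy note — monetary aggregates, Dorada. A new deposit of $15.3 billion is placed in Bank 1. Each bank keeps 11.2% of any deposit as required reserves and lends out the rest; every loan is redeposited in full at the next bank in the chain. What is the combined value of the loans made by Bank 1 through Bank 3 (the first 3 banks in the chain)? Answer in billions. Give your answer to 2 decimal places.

Bank i lends (1 − rr)^i of the original deposit: Bank 1 lends 15.3·0.8880 = 13.5864, Bank 2 lends 15.3·0.8880² ≈ 12.0647, and so on.
Summing a geometric series: total = 15.3·[0.8880·(1 − 0.8880^3) / (1 − 0.8880)] ≈ 36.3646 billion.

$36.36 billion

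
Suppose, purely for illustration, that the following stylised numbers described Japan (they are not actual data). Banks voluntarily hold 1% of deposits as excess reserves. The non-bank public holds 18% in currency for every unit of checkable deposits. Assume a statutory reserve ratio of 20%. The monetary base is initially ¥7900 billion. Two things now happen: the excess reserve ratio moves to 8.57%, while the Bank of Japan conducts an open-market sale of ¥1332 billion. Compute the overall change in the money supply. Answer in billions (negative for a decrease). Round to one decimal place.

Before: m₁ = (1 + 0.18) / (0.2 + 0.01 + 0.18) ≈ 3.025641, MB₁ = 7900, so M₁ = 3.025641 × 7900 = 23902.5639 billion.
After: m₂ = (1 + 0.18) / (0.2 + 0.0857 + 0.18) ≈ 2.533820, MB₂ = 7900 − 1332 = 6568, so M₂ = 2.533820 × 6568 ≈ 16642.1298 billion.
ΔM = M₂ − M₁ = 16642.1298 − 23902.5639 = -7260.4341 billion.

-7260.4 billion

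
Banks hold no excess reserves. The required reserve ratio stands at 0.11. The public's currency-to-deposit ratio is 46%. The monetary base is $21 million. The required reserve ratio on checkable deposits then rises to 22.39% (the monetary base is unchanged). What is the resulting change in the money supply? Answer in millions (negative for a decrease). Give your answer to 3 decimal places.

Initially m₁ = (1 + 0.46) / (0.11 + 0.46) ≈ 2.561404, so M₁ = 2.561404 × 21 ≈ 53.7895 million.
After the change m₂ = (1 + 0.46) / (0.2239 + 0.46) ≈ 2.134815, so M₂ = 2.134815 × 21 ≈ 44.8311 million.
ΔM = M₂ − M₁ = 44.8311 − 53.7895 = -8.9584 million.

-8.958 million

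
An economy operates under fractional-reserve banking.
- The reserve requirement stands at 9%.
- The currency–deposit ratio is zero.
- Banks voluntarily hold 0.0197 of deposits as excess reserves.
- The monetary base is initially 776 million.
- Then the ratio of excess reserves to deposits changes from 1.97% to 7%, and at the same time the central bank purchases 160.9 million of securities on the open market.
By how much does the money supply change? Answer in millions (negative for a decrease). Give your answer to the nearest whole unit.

Before: m₁ = 1 / (0.09 + 0.0197) ≈ 9.1158, MB₁ = 776, so M₁ = 9.1158 × 776 = 7073.8608 million.
After: m₂ = 1 / (0.09 + 0.07) = 6.25, MB₂ = 776 + 160.9 = 936.9, so M₂ = 6.25 × 936.9 = 5855.625 million.
ΔM = M₂ − M₁ = 5855.625 − 7073.8608 = -1218.2358 million.

-1218 million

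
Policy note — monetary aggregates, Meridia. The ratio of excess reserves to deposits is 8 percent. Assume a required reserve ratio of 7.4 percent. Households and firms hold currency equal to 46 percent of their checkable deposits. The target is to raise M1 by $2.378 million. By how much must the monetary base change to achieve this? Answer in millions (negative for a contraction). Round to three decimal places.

$1.000 million

The money multiplier is m = (1 + c) / (rr + e + c) = (1 + 0.46) / (0.074 + 0.08 + 0.46) ≈ 2.37785.
ΔMB = ΔM / m = (+2.378) / 2.37785 ≈ 1.0001 million.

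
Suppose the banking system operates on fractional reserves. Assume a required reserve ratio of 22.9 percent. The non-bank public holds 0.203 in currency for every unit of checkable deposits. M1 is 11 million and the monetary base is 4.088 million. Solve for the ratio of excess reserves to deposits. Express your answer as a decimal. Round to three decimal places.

Using m = M/MB = 11/4.088 ≈ 2.690802. Since m = (1 + c)/(c + rr + e), the denominator satisfies c + rr + e = (1 + c)/m = (1 + 0.203) / 2.690802 ≈ 0.447079.
With c = 0.203 and rr = 0.229, the ratio of excess reserves to deposits is 0.447079 − 0.203 − 0.229 = 0.015079.

0.015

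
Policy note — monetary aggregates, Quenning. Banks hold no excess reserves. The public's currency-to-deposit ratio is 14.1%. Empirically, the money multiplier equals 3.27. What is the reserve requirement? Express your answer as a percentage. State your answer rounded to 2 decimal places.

Using m = 3.27. Since m = (1 + c)/(c + rr + e), the denominator satisfies c + rr + e = (1 + c)/m = (1 + 0.141) / 3.27 ≈ 0.348930.
With c = 0.141 and e = 0, the reserve requirement is 0.348930 − 0.141 − 0 = 0.20793.

20.79%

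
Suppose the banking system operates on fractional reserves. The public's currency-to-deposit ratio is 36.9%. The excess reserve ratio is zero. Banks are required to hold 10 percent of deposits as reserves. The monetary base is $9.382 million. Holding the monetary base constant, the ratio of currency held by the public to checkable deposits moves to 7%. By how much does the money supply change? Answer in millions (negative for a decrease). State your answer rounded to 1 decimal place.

Initially m₁ = (1 + 0.369) / (0.1 + 0.369) ≈ 2.9190, so M₁ = 2.9190 × 9.382 ≈ 27.3861 million.
After the change m₂ = (1 + 0.07) / (0.1 + 0.07) ≈ 6.2941, so M₂ = 6.2941 × 9.382 ≈ 59.0512 million.
ΔM = M₂ − M₁ = 59.0512 − 27.3861 = 31.6651 million.

$31.7 million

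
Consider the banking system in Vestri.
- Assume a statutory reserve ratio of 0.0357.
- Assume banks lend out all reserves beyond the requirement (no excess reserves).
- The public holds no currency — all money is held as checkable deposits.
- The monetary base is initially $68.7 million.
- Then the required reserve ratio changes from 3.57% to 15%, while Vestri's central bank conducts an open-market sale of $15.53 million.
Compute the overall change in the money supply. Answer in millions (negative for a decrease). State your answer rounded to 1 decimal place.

-1569.9 million

Before: m₁ = 1 / (0.0357) ≈ 28.0112, MB₁ = 68.7, so M₁ = 28.0112 × 68.7 ≈ 1924.3694 million.
After: m₂ = 1 / (0.15) ≈ 6.6667, MB₂ = 68.7 − 15.53 = 53.17, so M₂ = 6.6667 × 53.17 ≈ 354.4684 million.
ΔM = M₂ − M₁ = 354.4684 − 1924.3694 = -1569.901 million.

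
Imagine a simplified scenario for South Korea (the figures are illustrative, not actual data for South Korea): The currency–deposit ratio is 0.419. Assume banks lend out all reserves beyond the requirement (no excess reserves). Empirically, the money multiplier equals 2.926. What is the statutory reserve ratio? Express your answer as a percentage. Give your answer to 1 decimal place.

Using m = 2.926. Since m = (1 + c)/(c + rr + e), the denominator satisfies c + rr + e = (1 + c)/m = (1 + 0.419) / 2.926 ≈ 0.484962.
With c = 0.419 and e = 0, the statutory reserve ratio is 0.484962 − 0.419 − 0 = 0.065962.

6.6%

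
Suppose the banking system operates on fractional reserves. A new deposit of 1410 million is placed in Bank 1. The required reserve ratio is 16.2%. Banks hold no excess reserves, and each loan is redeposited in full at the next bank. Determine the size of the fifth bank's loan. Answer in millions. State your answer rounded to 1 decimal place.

Each bank lends a fraction (1 − rr) = 0.8380 of the deposit it receives, so Bank 5 receives 1410·0.8380^4 and lends 1410·0.8380^5 ≈ 582.6922 million.

582.7 million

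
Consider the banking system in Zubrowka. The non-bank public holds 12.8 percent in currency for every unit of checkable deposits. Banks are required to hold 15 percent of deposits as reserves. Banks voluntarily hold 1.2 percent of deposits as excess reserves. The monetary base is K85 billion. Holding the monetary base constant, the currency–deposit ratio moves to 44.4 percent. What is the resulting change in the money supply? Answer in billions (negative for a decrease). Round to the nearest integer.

Initially m₁ = (1 + 0.128) / (0.15 + 0.012 + 0.128) ≈ 3.8897, so M₁ = 3.8897 × 85 = 330.6245 billion.
After the change m₂ = (1 + 0.444) / (0.15 + 0.012 + 0.444) ≈ 2.3828, so M₂ = 2.3828 × 85 = 202.538 billion.
ΔM = M₂ − M₁ = 202.538 − 330.6245 = -128.0865 billion.

-128 billion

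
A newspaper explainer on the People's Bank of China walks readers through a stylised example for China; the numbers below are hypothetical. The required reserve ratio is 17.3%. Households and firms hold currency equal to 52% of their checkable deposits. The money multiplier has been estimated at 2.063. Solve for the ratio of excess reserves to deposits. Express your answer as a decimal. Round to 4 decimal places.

Using m = 2.063. Since m = (1 + c)/(c + rr + e), the denominator satisfies c + rr + e = (1 + c)/m = (1 + 0.52) / 2.063 ≈ 0.736791.
With c = 0.52 and rr = 0.173, the ratio of excess reserves to deposits is 0.736791 − 0.52 − 0.173 = 0.043791.

0.0438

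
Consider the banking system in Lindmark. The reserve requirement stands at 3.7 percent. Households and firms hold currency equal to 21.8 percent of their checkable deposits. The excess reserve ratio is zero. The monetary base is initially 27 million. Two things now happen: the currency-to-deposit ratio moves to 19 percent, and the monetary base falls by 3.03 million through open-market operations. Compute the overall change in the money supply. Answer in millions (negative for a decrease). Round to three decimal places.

Before: m₁ = (1 + 0.218) / (0.037 + 0.218) ≈ 4.776471, MB₁ = 27, so M₁ = 4.776471 × 27 ≈ 128.9647 million.
After: m₂ = (1 + 0.19) / (0.037 + 0.19) ≈ 5.242291, MB₂ = 27 − 3.03 = 23.97, so M₂ = 5.242291 × 23.97 ≈ 125.6577 million.
ΔM = M₂ − M₁ = 125.6577 − 128.9647 = -3.307 million.

-3.307 million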